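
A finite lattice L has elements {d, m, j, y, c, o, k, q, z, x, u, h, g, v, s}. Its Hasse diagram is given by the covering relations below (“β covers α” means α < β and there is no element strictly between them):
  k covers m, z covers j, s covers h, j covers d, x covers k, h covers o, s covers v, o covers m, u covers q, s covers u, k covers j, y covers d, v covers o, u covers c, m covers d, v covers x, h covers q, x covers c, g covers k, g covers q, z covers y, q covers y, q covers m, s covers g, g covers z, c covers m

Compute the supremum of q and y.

q

Common upper bounds of {q, y}: g, h, q, s, u.
The least among these is q.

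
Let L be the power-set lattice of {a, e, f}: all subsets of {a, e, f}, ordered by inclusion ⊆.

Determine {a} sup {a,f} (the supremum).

{a,f}

Common upper bounds of {{a}, {a,f}}: {a,e,f}, {a,f}.
The least among these is {a,f}.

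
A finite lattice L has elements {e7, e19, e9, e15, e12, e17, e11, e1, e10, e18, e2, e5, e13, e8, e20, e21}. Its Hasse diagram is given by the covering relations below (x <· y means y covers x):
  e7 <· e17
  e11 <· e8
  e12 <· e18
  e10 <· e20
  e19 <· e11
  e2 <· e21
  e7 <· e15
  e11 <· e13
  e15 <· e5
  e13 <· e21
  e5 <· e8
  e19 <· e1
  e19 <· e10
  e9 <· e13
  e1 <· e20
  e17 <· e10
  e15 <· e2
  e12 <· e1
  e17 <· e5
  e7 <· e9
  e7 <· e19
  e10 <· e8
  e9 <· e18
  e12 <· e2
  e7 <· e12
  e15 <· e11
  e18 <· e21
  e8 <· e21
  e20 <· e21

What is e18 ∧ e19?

e7

Common lower bounds of {e18, e19}: e7.
The greatest among these is e7.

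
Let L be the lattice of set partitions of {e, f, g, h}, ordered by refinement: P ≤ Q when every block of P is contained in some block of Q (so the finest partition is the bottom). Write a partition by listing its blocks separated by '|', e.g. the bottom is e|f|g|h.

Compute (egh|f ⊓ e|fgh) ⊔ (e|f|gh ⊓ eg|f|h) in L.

e|f|gh

egh|f ∧ e|fgh = e|f|gh
e|f|gh ∧ eg|f|h = e|f|g|h
e|f|gh ∨ e|f|g|h = e|f|gh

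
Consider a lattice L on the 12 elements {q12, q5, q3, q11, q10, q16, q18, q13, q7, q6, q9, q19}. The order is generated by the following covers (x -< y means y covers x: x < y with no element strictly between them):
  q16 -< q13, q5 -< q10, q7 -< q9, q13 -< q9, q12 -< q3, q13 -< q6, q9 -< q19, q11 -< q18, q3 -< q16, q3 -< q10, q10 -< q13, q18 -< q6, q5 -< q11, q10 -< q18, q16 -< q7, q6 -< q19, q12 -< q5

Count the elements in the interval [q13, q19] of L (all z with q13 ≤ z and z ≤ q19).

4

The interval [q13, q19] = {q13, q19, q6, q9}, which has 4 elements.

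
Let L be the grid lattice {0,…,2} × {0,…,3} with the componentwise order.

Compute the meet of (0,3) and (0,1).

(0,1)

In a product of chains, the meet is componentwise min, giving (0,1).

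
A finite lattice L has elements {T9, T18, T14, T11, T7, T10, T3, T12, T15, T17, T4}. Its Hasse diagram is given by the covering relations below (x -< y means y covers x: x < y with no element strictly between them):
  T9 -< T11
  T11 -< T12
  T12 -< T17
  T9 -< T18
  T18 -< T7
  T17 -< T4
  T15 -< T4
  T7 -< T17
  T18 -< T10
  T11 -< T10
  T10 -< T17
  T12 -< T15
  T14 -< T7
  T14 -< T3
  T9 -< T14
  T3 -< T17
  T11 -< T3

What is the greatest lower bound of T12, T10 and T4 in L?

T11

Common lower bounds of {T12, T10, T4}: T11, T9.
The greatest among these is T11.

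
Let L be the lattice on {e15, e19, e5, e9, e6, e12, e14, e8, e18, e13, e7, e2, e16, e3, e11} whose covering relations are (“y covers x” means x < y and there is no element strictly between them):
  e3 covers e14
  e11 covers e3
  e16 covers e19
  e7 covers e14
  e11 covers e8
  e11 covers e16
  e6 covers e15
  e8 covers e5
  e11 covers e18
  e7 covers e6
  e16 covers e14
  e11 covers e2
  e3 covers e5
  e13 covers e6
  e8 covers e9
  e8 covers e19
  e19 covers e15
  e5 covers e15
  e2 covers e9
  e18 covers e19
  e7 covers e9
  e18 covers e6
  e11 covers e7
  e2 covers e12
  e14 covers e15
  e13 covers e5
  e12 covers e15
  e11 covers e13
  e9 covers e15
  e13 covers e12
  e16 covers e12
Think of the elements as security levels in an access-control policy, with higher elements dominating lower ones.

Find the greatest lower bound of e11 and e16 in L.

Common lower bounds of {e11, e16}: e12, e14, e15, e16, e19.
The greatest among these is e16.

e16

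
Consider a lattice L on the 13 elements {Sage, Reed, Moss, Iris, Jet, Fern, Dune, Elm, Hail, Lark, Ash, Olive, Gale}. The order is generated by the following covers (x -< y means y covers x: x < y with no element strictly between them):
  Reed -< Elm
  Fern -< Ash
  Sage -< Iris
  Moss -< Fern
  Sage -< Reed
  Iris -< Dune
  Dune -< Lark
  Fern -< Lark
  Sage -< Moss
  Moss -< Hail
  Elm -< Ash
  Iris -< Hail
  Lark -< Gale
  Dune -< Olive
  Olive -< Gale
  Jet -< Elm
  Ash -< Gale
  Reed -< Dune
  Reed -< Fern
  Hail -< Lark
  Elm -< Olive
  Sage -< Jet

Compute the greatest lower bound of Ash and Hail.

Common lower bounds of {Ash, Hail}: Moss, Sage.
The greatest among these is Moss.

Moss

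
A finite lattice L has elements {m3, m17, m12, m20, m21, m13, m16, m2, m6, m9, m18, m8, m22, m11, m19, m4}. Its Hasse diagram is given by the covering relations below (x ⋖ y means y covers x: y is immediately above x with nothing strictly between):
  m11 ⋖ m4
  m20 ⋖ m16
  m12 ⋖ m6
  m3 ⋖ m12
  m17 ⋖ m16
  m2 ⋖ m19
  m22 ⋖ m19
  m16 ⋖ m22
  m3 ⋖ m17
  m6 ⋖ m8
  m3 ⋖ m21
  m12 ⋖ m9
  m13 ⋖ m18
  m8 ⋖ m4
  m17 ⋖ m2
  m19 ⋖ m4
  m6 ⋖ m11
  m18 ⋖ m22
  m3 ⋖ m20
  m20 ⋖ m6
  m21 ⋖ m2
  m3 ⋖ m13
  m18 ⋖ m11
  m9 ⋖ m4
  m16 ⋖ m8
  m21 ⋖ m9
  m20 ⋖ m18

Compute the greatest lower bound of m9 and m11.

Common lower bounds of {m9, m11}: m12, m3.
The greatest among these is m12.

m12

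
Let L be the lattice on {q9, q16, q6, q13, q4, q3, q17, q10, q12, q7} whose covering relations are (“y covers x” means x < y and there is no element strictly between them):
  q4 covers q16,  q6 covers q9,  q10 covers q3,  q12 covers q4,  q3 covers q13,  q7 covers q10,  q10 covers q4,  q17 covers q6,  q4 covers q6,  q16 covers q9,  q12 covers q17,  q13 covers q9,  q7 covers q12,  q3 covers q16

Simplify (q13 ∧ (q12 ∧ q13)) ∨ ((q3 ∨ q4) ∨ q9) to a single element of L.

q10

q12 ∧ q13 = q9
q13 ∧ q9 = q9
q3 ∨ q4 = q10
q10 ∨ q9 = q10
q9 ∨ q10 = q10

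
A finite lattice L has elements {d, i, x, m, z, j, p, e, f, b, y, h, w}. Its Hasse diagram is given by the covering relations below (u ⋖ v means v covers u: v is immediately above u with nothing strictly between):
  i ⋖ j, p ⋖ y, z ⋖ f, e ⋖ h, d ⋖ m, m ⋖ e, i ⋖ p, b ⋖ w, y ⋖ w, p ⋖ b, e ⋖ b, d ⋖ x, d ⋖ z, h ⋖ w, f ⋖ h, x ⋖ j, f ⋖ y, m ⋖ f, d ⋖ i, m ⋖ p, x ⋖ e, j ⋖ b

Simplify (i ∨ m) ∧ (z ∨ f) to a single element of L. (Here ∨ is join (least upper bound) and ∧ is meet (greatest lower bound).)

m

i ∨ m = p
z ∨ f = f
p ∧ f = m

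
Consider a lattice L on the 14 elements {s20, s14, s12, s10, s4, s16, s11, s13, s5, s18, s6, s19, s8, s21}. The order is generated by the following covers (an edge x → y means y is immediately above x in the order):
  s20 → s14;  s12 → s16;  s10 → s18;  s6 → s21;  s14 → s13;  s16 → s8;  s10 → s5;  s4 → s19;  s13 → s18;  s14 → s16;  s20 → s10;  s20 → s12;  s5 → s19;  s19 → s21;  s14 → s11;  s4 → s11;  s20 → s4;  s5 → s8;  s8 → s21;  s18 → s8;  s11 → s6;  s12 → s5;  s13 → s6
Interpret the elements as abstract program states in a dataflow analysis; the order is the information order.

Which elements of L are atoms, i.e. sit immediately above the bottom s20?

The atoms are exactly the elements that cover s20: s10, s12, s14, s4.

s10, s12, s14, s4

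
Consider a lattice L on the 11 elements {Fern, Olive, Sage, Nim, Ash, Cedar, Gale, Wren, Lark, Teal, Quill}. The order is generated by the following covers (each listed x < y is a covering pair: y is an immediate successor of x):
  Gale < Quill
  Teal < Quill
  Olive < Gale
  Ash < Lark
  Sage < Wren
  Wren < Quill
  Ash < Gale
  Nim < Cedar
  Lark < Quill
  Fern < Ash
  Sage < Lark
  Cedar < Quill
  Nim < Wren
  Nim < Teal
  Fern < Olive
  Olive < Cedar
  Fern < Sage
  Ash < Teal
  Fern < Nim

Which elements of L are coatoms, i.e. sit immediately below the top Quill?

Cedar, Gale, Lark, Teal, Wren

The coatoms are exactly the elements covered by Quill: Cedar, Gale, Lark, Teal, Wren.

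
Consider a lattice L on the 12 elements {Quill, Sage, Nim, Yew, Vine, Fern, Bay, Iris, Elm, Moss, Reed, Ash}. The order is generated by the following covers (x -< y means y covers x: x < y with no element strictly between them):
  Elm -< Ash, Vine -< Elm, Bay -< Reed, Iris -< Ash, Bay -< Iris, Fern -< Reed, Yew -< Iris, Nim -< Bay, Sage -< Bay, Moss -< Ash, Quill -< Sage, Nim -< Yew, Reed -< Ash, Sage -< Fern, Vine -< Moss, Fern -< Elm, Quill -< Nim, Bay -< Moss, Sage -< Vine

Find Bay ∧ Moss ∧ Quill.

Common lower bounds of {Bay, Moss, Quill}: Quill.
The greatest among these is Quill.

Quill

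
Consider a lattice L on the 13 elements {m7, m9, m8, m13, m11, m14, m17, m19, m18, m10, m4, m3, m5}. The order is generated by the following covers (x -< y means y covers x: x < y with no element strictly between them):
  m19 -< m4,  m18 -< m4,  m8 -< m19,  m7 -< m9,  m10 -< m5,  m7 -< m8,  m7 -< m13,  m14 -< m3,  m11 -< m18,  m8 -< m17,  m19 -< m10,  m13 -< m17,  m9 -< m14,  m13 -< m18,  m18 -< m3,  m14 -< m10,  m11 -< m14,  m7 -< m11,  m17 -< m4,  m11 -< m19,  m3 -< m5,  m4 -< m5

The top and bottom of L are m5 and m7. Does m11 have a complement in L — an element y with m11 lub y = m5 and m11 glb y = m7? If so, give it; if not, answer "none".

For every candidate y, either m11 ∨ y ≠ m5 or m11 ∧ y ≠ m7; no complement exists.

none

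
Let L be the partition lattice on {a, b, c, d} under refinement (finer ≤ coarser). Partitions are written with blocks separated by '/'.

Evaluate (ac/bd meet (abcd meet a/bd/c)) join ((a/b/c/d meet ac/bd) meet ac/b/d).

a/bd/c

abcd ∧ a/bd/c = a/bd/c
ac/bd ∧ a/bd/c = a/bd/c
a/b/c/d ∧ ac/bd = a/b/c/d
a/b/c/d ∧ ac/b/d = a/b/c/d
a/bd/c ∨ a/b/c/d = a/bd/c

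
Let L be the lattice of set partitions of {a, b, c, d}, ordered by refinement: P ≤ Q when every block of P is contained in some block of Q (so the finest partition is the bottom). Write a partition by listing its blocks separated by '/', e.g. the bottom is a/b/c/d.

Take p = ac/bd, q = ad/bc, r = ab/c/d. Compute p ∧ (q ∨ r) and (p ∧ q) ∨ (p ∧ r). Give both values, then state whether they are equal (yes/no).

q ∨ r = abcd, so p ∧ (q ∨ r) = ac/bd ∧ abcd = ac/bd.
p ∧ q = a/b/c/d and p ∧ r = a/b/c/d, so (p ∧ q) ∨ (p ∧ r) = a/b/c/d ∨ a/b/c/d = a/b/c/d.
Equal: no.

ac/bd; a/b/c/d; no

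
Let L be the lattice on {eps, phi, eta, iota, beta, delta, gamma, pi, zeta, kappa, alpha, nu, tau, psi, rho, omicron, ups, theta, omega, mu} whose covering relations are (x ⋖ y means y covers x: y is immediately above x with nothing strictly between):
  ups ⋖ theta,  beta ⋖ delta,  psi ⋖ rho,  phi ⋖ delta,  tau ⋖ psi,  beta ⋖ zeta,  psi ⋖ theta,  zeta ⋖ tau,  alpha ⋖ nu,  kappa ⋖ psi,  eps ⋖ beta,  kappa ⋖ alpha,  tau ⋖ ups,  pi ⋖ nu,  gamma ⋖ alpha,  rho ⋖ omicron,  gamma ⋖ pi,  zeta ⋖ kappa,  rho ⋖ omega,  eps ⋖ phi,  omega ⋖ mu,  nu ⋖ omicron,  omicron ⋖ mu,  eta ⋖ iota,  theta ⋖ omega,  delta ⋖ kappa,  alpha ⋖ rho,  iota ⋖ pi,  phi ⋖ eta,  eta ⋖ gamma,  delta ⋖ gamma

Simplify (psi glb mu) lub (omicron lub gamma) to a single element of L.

psi ∧ mu = psi
omicron ∨ gamma = omicron
psi ∨ omicron = omicron

omicron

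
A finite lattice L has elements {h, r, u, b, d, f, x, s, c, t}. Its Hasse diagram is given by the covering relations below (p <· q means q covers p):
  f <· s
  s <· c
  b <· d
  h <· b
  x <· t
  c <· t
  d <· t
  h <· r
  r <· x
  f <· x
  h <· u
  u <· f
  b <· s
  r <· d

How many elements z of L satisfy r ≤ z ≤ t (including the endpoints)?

The interval [r, t] = {d, r, t, x}, which has 4 elements.

4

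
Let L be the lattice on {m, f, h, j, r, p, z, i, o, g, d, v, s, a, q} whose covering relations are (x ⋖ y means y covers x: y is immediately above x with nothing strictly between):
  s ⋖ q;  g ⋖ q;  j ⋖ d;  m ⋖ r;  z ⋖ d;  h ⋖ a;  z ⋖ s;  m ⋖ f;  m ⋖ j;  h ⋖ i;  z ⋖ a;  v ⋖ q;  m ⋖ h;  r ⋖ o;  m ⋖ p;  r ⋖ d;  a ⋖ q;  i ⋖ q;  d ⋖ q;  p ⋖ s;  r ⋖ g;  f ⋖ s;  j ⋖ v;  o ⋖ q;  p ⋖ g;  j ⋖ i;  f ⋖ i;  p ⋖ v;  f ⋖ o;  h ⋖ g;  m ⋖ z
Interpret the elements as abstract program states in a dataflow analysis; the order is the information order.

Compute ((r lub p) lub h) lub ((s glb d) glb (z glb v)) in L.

g

r ∨ p = g
g ∨ h = g
s ∧ d = z
z ∧ v = m
z ∧ m = m
g ∨ m = g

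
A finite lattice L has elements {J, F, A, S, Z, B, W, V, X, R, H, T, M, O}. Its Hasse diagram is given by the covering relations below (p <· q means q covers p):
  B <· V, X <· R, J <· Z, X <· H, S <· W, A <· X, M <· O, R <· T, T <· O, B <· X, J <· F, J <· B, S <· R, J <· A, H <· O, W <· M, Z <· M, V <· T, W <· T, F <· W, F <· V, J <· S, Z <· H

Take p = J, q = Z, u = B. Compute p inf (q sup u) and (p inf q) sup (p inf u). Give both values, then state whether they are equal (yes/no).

J; J; yes

q sup u = H, so p inf (q sup u) = J inf H = J.
p inf q = J and p inf u = J, so (p inf q) sup (p inf u) = J sup J = J.
Equal: yes.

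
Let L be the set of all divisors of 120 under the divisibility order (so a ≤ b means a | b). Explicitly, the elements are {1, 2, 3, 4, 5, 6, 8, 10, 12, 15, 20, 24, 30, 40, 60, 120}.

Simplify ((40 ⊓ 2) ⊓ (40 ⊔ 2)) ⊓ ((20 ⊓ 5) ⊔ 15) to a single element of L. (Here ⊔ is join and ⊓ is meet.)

1

40 ∧ 2 = 2
40 ∨ 2 = 40
2 ∧ 40 = 2
20 ∧ 5 = 5
5 ∨ 15 = 15
2 ∧ 15 = 1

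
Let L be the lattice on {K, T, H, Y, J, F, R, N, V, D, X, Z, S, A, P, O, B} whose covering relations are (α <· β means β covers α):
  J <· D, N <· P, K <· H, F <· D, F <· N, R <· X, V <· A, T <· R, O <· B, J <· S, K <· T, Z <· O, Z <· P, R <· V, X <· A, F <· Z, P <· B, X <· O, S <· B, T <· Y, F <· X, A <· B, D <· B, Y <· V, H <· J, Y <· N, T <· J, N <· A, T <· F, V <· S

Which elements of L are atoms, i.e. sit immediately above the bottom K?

H, T

The atoms are exactly the elements that cover K: H, T.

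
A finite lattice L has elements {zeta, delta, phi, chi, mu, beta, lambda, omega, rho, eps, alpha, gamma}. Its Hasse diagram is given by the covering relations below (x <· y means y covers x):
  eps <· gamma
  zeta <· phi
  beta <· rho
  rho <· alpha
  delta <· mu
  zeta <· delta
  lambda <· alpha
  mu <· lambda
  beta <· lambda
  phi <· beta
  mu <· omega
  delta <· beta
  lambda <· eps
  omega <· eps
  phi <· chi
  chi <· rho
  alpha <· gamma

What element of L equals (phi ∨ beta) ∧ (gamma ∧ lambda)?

beta

phi ∨ beta = beta
gamma ∧ lambda = lambda
beta ∧ lambda = beta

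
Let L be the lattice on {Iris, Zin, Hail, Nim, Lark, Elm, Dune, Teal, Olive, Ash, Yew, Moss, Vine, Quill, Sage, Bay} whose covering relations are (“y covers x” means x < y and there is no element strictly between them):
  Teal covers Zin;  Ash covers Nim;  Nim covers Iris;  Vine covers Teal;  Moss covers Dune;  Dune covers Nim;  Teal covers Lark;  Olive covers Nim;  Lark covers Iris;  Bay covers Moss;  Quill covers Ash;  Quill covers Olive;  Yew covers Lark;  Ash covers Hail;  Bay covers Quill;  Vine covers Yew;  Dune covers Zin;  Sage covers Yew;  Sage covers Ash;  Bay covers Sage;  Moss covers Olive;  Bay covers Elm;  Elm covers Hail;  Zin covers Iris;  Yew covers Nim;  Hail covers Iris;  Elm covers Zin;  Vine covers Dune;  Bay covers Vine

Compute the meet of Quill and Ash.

Common lower bounds of {Quill, Ash}: Ash, Hail, Iris, Nim.
The greatest among these is Ash.

Ash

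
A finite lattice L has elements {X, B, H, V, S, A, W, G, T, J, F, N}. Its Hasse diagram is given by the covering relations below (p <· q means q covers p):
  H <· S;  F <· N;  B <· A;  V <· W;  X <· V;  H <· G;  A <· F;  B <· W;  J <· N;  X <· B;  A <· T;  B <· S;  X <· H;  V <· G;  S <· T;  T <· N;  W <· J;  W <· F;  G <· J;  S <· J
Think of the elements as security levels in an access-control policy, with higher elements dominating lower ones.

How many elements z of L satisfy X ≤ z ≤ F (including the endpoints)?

6

The interval [X, F] = {A, B, F, V, W, X}, which has 6 elements.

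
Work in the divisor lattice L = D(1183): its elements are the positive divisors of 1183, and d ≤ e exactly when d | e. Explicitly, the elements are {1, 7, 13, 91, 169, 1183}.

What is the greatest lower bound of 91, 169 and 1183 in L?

In the divisibility order, the meet is the greatest common divisor: gcd(91, 169, 1183) = 13.

13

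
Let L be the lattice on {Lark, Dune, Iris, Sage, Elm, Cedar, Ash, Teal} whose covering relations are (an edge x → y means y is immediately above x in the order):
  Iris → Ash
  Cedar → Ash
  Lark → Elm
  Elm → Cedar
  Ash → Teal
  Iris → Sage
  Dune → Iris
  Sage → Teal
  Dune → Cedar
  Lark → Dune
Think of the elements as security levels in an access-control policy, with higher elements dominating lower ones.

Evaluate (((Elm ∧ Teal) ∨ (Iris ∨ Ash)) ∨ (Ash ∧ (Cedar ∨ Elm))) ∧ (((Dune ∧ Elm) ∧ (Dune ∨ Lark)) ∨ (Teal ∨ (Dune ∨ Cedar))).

Elm ∧ Teal = Elm
Iris ∨ Ash = Ash
Elm ∨ Ash = Ash
Cedar ∨ Elm = Cedar
Ash ∧ Cedar = Cedar
Ash ∨ Cedar = Ash
Dune ∧ Elm = Lark
Dune ∨ Lark = Dune
Lark ∧ Dune = Lark
Dune ∨ Cedar = Cedar
Teal ∨ Cedar = Teal
Lark ∨ Teal = Teal
Ash ∧ Teal = Ash

Ash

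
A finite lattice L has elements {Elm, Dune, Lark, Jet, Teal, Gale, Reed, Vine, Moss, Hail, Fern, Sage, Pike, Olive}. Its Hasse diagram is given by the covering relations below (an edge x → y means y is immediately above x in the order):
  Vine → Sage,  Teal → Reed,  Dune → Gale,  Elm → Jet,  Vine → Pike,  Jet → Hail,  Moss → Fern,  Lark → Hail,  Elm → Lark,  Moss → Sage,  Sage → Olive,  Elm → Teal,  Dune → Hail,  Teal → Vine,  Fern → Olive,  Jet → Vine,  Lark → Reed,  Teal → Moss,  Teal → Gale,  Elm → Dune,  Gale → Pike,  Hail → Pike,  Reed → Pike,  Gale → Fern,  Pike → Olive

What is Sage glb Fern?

Moss

Common lower bounds of {Sage, Fern}: Elm, Moss, Teal.
The greatest among these is Moss.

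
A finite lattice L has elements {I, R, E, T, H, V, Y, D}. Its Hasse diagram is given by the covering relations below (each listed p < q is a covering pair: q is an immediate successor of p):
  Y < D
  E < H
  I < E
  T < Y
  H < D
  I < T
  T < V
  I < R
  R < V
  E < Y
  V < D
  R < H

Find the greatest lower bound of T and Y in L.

T

Common lower bounds of {T, Y}: I, T.
The greatest among these is T.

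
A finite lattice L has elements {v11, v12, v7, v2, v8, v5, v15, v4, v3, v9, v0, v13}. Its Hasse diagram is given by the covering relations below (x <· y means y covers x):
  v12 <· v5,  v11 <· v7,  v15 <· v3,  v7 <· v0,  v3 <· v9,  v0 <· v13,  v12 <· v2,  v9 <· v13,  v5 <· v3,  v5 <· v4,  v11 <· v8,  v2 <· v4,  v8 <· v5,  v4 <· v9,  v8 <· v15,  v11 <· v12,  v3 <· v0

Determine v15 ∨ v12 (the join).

v3

Common upper bounds of {v15, v12}: v0, v13, v3, v9.
The least among these is v3.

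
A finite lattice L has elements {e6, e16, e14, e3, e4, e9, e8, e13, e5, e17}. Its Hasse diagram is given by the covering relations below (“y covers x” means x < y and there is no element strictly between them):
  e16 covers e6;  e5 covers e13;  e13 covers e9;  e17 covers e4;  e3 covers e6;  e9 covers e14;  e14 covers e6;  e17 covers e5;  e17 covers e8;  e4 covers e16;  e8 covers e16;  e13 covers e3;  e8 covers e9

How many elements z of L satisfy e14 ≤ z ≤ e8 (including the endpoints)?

3

The interval [e14, e8] = {e14, e8, e9}, which has 3 elements.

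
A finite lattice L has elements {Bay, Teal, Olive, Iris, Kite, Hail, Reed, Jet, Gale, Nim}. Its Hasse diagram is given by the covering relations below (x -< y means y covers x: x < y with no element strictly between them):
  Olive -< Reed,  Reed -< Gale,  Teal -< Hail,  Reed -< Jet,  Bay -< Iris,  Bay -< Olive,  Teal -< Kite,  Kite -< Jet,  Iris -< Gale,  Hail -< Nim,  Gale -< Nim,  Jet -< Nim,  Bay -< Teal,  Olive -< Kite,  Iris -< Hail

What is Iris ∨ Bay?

Common upper bounds of {Iris, Bay}: Gale, Hail, Iris, Nim.
The least among these is Iris.

Iris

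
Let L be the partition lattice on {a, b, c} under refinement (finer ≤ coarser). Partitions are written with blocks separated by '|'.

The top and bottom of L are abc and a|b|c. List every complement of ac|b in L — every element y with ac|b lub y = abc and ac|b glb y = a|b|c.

Need y with ac|b ∨ y = abc and ac|b ∧ y = a|b|c.
Checking each element gives: ab|c, a|bc.

ab|c, a|bc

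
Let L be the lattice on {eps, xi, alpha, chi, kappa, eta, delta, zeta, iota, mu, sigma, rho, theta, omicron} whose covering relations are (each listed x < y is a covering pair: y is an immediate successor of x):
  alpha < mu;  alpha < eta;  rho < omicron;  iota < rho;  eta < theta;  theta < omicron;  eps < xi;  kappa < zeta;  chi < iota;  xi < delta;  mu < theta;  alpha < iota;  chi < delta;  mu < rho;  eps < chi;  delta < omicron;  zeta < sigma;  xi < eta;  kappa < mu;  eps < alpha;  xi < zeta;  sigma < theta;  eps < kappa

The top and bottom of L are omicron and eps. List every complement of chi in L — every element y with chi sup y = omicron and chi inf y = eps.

Need y with chi ∨ y = omicron and chi ∧ y = eps.
Checking each element gives: eta, sigma, theta, zeta.

eta, sigma, theta, zeta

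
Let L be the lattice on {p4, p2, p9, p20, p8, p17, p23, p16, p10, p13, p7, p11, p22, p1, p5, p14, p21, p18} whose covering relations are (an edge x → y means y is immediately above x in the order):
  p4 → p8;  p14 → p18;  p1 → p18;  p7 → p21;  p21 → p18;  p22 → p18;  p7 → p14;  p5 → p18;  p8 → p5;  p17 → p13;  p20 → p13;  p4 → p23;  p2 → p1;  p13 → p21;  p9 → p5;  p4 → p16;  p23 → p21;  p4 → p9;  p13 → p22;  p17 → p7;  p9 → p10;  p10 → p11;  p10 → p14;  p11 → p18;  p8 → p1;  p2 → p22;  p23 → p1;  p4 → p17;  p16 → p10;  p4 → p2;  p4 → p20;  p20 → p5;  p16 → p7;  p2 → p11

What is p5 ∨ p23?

Common upper bounds of {p5, p23}: p18.
The least among these is p18.

p18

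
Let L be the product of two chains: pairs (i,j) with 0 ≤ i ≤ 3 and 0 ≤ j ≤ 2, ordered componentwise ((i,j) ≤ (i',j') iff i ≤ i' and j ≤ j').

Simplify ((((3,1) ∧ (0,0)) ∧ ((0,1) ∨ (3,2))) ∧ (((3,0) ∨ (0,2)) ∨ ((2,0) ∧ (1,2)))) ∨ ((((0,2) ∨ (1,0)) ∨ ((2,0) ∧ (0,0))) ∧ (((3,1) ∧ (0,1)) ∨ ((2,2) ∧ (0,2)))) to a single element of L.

(3,1) ∧ (0,0) = (0,0)
(0,1) ∨ (3,2) = (3,2)
(0,0) ∧ (3,2) = (0,0)
(3,0) ∨ (0,2) = (3,2)
(2,0) ∧ (1,2) = (1,0)
(3,2) ∨ (1,0) = (3,2)
(0,0) ∧ (3,2) = (0,0)
(0,2) ∨ (1,0) = (1,2)
(2,0) ∧ (0,0) = (0,0)
(1,2) ∨ (0,0) = (1,2)
(3,1) ∧ (0,1) = (0,1)
(2,2) ∧ (0,2) = (0,2)
(0,1) ∨ (0,2) = (0,2)
(1,2) ∧ (0,2) = (0,2)
(0,0) ∨ (0,2) = (0,2)

(0,2)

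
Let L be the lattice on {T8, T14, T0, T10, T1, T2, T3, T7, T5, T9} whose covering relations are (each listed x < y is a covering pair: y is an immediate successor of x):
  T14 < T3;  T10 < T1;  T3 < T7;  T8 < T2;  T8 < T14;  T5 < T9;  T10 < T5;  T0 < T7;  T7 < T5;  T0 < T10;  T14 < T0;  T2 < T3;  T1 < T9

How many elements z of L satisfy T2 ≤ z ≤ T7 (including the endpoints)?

The interval [T2, T7] = {T2, T3, T7}, which has 3 elements.

3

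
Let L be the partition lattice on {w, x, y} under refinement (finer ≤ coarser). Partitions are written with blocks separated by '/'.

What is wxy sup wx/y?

wxy

Common upper bounds of {wxy, wx/y}: wxy.
The least among these is wxy.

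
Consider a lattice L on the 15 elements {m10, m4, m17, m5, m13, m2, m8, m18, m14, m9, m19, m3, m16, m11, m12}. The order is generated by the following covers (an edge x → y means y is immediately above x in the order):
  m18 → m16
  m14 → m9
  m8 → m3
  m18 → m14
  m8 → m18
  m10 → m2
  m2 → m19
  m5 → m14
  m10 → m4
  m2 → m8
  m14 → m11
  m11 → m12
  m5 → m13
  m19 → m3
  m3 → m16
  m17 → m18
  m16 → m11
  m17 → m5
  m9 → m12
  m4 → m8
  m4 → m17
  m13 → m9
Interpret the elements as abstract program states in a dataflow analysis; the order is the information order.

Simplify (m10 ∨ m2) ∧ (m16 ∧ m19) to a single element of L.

m10 ∨ m2 = m2
m16 ∧ m19 = m19
m2 ∧ m19 = m2

m2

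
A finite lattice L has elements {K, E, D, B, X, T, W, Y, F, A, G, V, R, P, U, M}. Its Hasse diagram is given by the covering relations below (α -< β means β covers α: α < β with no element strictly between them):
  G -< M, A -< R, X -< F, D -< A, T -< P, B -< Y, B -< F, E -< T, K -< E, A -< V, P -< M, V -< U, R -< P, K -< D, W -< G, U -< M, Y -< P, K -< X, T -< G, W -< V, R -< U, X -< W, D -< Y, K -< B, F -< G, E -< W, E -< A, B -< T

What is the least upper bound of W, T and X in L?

Common upper bounds of {W, T, X}: G, M.
The least among these is G.

G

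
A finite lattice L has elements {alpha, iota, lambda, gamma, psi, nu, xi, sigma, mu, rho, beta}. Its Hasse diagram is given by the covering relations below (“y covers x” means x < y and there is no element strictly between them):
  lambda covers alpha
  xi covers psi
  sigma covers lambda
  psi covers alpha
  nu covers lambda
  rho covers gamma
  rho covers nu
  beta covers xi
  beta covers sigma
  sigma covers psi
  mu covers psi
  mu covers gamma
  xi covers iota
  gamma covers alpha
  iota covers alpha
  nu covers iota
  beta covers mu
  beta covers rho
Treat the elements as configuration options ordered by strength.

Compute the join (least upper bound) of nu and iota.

nu

Common upper bounds of {nu, iota}: beta, nu, rho.
The least among these is nu.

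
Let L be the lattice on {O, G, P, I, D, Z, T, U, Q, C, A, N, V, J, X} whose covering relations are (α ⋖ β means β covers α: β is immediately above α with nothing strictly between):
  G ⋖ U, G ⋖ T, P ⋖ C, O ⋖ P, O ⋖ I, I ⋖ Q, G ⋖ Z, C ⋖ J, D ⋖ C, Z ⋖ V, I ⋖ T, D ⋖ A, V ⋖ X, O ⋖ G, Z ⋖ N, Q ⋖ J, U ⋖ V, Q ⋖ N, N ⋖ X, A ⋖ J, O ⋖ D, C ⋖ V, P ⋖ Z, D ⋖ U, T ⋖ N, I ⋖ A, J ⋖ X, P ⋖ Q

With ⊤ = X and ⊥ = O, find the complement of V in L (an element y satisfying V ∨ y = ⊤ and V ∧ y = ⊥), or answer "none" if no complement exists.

I

Need y with V ∨ y = X and V ∧ y = O.
Checking each element gives: I.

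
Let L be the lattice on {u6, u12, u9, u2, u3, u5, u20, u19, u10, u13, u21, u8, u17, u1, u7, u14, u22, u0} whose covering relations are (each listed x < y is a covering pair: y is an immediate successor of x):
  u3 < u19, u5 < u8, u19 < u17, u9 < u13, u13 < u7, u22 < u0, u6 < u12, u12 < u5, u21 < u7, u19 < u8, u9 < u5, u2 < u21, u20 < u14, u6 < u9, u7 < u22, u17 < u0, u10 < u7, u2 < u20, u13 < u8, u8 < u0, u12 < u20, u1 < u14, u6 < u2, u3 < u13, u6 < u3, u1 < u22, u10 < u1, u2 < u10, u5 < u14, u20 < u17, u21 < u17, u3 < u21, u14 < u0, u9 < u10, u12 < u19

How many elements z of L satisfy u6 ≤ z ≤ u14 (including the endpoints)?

9

The interval [u6, u14] = {u1, u10, u12, u14, u2, u20, u5, u6, u9}, which has 9 elements.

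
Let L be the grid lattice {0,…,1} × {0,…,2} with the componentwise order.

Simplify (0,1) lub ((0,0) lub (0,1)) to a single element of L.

(0,0) ∨ (0,1) = (0,1)
(0,1) ∨ (0,1) = (0,1)

(0,1)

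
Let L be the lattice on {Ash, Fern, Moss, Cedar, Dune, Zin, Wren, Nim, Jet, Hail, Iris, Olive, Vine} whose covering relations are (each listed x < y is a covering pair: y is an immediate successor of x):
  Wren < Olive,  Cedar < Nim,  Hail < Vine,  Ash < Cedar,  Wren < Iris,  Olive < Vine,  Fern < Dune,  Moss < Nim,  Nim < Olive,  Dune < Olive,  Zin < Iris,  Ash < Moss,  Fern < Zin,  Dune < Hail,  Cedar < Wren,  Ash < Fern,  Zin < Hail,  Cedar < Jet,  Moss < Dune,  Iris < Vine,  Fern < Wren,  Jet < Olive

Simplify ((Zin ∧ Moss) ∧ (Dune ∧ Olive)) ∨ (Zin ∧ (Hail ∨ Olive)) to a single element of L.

Zin ∧ Moss = Ash
Dune ∧ Olive = Dune
Ash ∧ Dune = Ash
Hail ∨ Olive = Vine
Zin ∧ Vine = Zin
Ash ∨ Zin = Zin

Zin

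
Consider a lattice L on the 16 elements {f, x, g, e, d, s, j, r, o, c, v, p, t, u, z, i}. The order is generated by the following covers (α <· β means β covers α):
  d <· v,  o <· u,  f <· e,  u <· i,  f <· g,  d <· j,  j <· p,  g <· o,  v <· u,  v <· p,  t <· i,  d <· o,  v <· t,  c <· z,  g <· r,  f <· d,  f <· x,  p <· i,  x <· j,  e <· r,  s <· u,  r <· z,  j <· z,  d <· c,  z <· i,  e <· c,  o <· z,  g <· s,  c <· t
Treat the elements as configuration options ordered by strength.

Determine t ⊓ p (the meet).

v

Common lower bounds of {t, p}: d, f, v.
The greatest among these is v.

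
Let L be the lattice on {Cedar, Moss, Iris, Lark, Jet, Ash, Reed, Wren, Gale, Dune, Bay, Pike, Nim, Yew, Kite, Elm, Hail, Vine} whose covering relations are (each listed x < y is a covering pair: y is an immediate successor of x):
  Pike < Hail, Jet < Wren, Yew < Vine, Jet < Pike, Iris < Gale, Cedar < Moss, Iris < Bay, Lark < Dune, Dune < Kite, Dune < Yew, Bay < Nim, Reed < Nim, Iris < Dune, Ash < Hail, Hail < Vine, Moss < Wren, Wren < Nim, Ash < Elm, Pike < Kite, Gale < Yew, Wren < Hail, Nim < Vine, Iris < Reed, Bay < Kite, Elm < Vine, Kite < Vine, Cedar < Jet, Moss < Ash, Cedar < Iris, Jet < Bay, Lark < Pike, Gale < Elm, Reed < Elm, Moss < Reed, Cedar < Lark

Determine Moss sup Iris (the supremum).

Common upper bounds of {Moss, Iris}: Elm, Nim, Reed, Vine.
The least among these is Reed.

Reed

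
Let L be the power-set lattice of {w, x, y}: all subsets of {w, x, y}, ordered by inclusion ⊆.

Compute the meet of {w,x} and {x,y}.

Under ⊆, meet is intersection: {w,x} ∩ {x,y} = {x}.

{x}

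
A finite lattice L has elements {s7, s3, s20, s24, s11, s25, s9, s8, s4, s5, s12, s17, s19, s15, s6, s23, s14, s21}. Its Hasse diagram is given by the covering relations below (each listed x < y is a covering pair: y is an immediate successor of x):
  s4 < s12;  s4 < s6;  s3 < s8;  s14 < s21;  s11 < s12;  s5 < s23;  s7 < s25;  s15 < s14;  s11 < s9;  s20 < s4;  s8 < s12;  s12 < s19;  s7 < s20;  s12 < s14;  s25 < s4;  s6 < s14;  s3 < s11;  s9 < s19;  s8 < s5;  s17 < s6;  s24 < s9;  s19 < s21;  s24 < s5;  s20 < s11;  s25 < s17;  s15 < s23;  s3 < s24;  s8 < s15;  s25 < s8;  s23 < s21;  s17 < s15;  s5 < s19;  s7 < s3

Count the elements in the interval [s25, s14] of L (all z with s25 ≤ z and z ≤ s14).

8

The interval [s25, s14] = {s12, s14, s15, s17, s25, s4, s6, s8}, which has 8 elements.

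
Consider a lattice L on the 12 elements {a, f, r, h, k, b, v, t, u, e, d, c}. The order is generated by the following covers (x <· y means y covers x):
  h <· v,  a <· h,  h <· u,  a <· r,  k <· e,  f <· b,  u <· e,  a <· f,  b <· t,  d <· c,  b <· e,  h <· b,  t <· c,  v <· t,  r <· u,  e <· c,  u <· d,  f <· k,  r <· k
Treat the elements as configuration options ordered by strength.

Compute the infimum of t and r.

a

Common lower bounds of {t, r}: a.
The greatest among these is a.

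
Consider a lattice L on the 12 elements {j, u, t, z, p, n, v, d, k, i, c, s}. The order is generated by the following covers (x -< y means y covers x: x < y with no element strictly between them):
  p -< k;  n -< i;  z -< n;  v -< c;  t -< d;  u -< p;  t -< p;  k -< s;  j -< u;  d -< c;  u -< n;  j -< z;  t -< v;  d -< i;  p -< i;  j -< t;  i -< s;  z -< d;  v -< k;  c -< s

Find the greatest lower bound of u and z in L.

j

Common lower bounds of {u, z}: j.
The greatest among these is j.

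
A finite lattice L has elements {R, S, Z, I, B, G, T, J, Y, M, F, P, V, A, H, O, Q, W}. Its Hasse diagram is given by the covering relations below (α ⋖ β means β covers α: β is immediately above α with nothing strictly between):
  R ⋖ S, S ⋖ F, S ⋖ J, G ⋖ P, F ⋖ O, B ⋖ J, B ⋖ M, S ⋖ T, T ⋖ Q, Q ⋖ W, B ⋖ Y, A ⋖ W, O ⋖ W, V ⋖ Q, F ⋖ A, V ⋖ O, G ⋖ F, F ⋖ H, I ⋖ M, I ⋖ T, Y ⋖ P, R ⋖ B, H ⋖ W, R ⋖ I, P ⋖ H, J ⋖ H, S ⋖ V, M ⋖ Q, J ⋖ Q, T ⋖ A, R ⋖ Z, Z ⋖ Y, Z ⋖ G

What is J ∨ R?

J

Common upper bounds of {J, R}: H, J, Q, W.
The least among these is J.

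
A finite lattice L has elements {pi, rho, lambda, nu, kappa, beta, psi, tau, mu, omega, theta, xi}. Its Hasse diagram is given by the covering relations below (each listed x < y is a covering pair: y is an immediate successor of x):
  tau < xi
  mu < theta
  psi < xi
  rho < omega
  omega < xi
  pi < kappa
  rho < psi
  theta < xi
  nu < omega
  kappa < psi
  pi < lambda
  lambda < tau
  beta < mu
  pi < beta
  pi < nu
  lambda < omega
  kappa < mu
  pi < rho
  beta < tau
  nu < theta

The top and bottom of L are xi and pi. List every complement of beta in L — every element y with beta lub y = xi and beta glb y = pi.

omega, psi, rho

Need y with beta ∨ y = xi and beta ∧ y = pi.
Checking each element gives: omega, psi, rho.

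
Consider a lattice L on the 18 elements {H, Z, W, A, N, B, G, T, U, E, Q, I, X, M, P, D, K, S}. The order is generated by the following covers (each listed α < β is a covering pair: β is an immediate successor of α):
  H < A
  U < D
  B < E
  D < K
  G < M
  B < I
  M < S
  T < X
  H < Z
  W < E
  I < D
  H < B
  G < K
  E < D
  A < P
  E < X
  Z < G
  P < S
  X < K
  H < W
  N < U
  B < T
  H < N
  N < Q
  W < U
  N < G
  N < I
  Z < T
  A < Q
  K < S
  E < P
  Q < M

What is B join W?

E

Common upper bounds of {B, W}: D, E, K, P, S, X.
The least among these is E.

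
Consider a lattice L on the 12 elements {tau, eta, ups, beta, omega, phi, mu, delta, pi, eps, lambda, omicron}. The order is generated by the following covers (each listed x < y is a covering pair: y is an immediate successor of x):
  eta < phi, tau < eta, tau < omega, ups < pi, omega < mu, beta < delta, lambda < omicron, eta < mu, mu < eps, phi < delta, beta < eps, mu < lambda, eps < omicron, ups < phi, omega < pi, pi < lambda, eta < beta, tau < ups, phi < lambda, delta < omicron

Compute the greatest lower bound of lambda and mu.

mu

Common lower bounds of {lambda, mu}: eta, mu, omega, tau.
The greatest among these is mu.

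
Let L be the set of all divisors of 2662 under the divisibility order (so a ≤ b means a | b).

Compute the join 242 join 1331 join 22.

2662

In the divisibility order, the join is the least common multiple: lcm(242, 1331, 22) = 2662.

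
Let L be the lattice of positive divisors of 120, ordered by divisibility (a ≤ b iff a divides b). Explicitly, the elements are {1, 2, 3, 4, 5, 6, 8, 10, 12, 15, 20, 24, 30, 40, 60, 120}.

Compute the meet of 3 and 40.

1

In the divisibility order, the meet is the greatest common divisor: gcd(3, 40) = 1.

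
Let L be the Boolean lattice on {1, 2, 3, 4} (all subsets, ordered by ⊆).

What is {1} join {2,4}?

{1,2,4}

Under ⊆, join is union: {1} ∪ {2,4} = {1,2,4}.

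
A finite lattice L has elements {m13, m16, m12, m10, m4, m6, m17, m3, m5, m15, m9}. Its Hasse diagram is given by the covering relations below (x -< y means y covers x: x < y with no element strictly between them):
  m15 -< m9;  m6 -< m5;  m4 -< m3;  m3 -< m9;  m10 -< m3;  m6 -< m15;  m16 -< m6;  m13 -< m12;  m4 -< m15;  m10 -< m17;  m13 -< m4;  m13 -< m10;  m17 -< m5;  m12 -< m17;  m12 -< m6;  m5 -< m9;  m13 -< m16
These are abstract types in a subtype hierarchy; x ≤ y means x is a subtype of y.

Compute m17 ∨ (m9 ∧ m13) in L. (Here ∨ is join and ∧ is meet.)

m17

m9 ∧ m13 = m13
m17 ∨ m13 = m17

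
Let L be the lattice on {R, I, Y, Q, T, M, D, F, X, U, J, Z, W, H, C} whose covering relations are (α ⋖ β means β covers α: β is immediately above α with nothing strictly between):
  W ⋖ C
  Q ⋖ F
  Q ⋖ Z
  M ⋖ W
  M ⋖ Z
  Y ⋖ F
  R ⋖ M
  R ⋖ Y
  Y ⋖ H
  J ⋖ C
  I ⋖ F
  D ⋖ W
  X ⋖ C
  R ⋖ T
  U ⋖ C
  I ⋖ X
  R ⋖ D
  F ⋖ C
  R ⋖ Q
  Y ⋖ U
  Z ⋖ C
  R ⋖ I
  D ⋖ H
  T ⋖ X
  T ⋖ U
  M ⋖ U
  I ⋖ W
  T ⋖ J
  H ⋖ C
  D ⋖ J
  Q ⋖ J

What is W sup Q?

C

Common upper bounds of {W, Q}: C.
The least among these is C.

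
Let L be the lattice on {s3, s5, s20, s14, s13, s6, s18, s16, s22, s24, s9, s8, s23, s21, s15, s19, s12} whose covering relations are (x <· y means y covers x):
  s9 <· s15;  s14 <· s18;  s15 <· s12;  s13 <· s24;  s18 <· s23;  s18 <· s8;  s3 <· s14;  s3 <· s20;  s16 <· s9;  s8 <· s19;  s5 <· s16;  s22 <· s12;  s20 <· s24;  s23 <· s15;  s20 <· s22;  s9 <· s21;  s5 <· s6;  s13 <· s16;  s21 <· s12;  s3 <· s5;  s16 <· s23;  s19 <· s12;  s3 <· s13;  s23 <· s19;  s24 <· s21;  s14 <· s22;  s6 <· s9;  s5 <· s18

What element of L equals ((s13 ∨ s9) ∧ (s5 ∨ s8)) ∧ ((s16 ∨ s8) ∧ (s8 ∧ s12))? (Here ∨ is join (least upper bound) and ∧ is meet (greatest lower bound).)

s5

s13 ∨ s9 = s9
s5 ∨ s8 = s8
s9 ∧ s8 = s5
s16 ∨ s8 = s19
s8 ∧ s12 = s8
s19 ∧ s8 = s8
s5 ∧ s8 = s5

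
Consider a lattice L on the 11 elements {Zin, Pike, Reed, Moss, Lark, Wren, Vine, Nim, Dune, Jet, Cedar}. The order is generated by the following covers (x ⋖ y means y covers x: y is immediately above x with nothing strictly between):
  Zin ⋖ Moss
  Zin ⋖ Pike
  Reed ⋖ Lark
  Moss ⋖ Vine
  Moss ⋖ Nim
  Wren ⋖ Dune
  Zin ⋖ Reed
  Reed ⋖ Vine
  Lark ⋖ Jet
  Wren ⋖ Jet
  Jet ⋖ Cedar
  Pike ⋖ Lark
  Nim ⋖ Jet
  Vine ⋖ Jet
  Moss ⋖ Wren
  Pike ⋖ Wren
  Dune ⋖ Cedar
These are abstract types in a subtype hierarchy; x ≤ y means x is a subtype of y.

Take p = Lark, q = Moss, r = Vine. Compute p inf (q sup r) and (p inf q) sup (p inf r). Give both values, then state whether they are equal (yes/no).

Reed; Reed; yes

q sup r = Vine, so p inf (q sup r) = Lark inf Vine = Reed.
p inf q = Zin and p inf r = Reed, so (p inf q) sup (p inf r) = Zin sup Reed = Reed.
Equal: yes.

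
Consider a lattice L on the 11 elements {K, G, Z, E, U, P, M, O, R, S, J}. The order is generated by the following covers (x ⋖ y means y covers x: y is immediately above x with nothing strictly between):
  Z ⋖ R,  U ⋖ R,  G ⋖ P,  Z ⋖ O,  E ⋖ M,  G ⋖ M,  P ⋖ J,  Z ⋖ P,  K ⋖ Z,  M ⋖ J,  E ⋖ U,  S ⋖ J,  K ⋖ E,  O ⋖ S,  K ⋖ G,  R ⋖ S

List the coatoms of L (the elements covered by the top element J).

M, P, S

The coatoms are exactly the elements covered by J: M, P, S.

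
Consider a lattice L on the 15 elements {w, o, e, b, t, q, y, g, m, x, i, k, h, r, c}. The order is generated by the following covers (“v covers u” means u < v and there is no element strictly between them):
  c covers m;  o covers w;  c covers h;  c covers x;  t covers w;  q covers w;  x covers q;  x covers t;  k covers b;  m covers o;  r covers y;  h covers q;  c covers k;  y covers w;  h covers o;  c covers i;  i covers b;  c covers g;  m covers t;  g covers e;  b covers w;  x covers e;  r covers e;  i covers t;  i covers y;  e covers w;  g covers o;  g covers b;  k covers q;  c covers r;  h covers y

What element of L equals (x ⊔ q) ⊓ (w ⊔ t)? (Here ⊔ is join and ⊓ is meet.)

t

x ∨ q = x
w ∨ t = t
x ∧ t = t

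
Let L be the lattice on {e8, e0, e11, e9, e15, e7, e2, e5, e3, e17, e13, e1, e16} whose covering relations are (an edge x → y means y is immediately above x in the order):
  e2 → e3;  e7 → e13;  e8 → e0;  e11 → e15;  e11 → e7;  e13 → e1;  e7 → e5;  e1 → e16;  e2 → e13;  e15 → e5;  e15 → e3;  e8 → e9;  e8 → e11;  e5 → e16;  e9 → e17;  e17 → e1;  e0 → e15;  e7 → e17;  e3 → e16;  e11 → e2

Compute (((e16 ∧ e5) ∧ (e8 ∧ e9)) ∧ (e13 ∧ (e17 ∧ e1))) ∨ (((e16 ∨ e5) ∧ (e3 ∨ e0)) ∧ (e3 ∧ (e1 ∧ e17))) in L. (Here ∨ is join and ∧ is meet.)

e16 ∧ e5 = e5
e8 ∧ e9 = e8
e5 ∧ e8 = e8
e17 ∧ e1 = e17
e13 ∧ e17 = e7
e8 ∧ e7 = e8
e16 ∨ e5 = e16
e3 ∨ e0 = e3
e16 ∧ e3 = e3
e1 ∧ e17 = e17
e3 ∧ e17 = e11
e3 ∧ e11 = e11
e8 ∨ e11 = e11

e11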